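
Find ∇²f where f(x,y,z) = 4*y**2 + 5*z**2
18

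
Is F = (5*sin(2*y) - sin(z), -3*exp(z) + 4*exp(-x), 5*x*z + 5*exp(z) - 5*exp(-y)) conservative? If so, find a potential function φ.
No, ∇×F = (3*exp(z) + 5*exp(-y), -5*z - cos(z), -10*cos(2*y) - 4*exp(-x)) ≠ 0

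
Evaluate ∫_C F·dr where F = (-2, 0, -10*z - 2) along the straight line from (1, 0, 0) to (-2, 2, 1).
-1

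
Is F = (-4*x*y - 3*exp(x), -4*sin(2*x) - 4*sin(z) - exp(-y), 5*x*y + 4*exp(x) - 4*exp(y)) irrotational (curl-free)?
No, ∇×F = (5*x - 4*exp(y) + 4*cos(z), -5*y - 4*exp(x), 4*x - 8*cos(2*x))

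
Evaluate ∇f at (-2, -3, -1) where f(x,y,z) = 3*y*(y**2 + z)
(0, 78, -9)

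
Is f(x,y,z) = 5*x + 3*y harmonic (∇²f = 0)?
Yes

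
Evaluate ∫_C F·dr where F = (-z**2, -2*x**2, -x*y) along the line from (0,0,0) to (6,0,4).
-32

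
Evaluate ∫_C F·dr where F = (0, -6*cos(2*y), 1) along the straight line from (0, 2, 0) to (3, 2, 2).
2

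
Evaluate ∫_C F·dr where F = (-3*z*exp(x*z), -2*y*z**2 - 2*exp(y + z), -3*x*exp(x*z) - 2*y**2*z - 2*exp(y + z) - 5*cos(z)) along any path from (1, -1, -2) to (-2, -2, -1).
-3*exp(2) - 5*sin(2) + 3*exp(-2) + 5*sin(1)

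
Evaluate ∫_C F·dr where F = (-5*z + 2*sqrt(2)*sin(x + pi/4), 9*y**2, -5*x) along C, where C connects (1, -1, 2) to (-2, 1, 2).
-2*sqrt(2)*sin(pi/4 + 2) + 2*sqrt(2)*cos(pi/4 + 1) + 36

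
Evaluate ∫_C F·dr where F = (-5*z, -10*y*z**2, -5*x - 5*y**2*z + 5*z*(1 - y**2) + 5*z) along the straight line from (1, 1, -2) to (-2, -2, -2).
-90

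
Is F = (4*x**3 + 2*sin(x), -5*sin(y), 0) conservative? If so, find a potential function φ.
Yes, F is conservative. φ = x**4 - 2*cos(x) + 5*cos(y)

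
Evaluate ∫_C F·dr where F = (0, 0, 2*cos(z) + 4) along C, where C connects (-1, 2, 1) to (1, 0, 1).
0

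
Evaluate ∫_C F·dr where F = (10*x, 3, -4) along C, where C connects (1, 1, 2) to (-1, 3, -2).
22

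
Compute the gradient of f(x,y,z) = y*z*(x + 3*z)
(y*z, z*(x + 3*z), y*(x + 6*z))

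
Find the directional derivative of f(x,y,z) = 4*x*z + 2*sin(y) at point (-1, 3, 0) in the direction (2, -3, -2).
2*sqrt(17)*(4 - 3*cos(3))/17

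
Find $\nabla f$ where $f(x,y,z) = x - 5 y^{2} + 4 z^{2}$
(1, -10*y, 8*z)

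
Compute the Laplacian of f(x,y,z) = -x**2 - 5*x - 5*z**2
-12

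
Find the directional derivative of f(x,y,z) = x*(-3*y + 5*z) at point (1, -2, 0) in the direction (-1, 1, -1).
-14*sqrt(3)/3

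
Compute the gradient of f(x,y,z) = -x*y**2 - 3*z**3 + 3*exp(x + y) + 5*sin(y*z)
(-y**2 + 3*exp(x + y), -2*x*y + 5*z*cos(y*z) + 3*exp(x + y), 5*y*cos(y*z) - 9*z**2)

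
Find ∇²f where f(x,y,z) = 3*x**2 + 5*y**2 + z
16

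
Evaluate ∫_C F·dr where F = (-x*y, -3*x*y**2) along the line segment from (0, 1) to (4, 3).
-260/3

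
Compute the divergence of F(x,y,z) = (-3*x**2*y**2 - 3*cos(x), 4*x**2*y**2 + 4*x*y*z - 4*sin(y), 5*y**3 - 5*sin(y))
8*x**2*y - 6*x*y**2 + 4*x*z + 3*sin(x) - 4*cos(y)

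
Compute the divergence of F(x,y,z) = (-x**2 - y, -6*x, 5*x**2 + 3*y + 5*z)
5 - 2*x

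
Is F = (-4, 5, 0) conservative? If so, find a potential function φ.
Yes, F is conservative. φ = -4*x + 5*y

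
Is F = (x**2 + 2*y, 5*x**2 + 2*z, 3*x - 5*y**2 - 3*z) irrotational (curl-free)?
No, ∇×F = (-10*y - 2, -3, 10*x - 2)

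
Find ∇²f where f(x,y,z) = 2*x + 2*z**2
4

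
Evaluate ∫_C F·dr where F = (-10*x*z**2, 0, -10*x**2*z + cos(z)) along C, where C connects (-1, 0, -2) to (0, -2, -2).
20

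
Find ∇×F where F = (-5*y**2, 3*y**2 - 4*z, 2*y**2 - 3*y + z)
(4*y + 1, 0, 10*y)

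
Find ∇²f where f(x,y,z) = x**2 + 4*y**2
10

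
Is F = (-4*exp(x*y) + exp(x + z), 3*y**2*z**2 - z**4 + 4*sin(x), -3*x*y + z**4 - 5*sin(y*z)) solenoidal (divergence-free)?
No, ∇·F = 6*y*z**2 - 4*y*exp(x*y) - 5*y*cos(y*z) + 4*z**3 + exp(x + z)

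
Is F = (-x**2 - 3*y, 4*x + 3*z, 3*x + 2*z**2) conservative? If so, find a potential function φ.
No, ∇×F = (-3, -3, 7) ≠ 0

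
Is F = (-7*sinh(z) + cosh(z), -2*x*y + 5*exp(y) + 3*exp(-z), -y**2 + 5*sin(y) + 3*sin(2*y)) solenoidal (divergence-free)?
No, ∇·F = -2*x + 5*exp(y)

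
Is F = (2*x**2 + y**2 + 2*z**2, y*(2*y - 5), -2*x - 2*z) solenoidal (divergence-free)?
No, ∇·F = 4*x + 4*y - 7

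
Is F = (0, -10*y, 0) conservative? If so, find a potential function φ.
Yes, F is conservative. φ = -5*y**2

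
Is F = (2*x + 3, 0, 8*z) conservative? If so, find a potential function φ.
Yes, F is conservative. φ = x**2 + 3*x + 4*z**2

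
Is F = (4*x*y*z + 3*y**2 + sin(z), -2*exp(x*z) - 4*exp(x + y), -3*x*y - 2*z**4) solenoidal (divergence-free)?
No, ∇·F = 4*y*z - 8*z**3 - 4*exp(x + y)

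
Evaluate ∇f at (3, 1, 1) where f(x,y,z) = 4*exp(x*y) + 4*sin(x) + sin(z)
(4*cos(3) + 4*exp(3), 12*exp(3), cos(1))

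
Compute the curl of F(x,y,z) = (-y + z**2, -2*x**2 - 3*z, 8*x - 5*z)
(3, 2*z - 8, 1 - 4*x)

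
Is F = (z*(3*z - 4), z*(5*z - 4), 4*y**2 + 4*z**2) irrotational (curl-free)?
No, ∇×F = (8*y - 10*z + 4, 6*z - 4, 0)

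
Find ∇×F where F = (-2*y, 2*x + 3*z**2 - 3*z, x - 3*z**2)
(3 - 6*z, -1, 4)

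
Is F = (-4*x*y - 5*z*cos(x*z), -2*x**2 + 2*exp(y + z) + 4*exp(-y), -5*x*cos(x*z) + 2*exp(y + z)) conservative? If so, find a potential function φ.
Yes, F is conservative. φ = -2*x**2*y + 2*exp(y + z) - 5*sin(x*z) - 4*exp(-y)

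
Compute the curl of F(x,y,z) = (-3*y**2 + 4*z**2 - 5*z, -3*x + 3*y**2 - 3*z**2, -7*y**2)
(-14*y + 6*z, 8*z - 5, 6*y - 3)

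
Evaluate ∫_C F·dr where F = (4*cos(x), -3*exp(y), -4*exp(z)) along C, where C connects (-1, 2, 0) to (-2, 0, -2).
-4*sin(2) - 4*exp(-2) + 1 + 4*sin(1) + 3*exp(2)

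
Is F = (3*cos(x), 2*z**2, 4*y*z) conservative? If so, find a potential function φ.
Yes, F is conservative. φ = 2*y*z**2 + 3*sin(x)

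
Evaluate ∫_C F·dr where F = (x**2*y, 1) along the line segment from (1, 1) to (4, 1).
21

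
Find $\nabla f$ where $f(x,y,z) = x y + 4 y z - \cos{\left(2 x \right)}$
(y + 2*sin(2*x), x + 4*z, 4*y)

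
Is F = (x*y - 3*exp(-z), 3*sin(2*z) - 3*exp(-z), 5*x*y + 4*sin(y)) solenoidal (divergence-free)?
No, ∇·F = y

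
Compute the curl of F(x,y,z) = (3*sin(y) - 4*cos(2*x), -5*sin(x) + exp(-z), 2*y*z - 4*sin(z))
(2*z + exp(-z), 0, -5*cos(x) - 3*cos(y))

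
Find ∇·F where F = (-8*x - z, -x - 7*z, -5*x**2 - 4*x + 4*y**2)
-8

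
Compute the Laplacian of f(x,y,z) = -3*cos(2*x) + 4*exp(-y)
12*cos(2*x) + 4*exp(-y)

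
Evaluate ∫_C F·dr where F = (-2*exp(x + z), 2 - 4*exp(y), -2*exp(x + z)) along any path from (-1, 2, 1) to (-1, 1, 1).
-4*E - 2 + 4*exp(2)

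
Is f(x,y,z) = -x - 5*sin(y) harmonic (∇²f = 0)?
No, ∇²f = 5*sin(y)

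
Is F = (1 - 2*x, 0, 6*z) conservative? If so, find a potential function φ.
Yes, F is conservative. φ = -x**2 + x + 3*z**2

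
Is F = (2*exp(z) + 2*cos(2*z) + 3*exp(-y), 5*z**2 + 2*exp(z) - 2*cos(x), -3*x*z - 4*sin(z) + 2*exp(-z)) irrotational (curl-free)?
No, ∇×F = (-10*z - 2*exp(z), 3*z + 2*exp(z) - 4*sin(2*z), 2*sin(x) + 3*exp(-y))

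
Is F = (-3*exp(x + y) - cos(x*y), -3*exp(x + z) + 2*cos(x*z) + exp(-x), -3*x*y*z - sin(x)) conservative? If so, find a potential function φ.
No, ∇×F = (-3*x*z + 2*x*sin(x*z) + 3*exp(x + z), 3*y*z + cos(x), ((-x*sin(x*y) - 2*z*sin(x*z) + 3*exp(x + y) - 3*exp(x + z))*exp(x) - 1)*exp(-x)) ≠ 0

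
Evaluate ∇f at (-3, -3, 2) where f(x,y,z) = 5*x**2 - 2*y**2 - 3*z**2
(-30, 12, -12)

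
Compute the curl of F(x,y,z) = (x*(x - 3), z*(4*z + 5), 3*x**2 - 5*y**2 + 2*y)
(-10*y - 8*z - 3, -6*x, 0)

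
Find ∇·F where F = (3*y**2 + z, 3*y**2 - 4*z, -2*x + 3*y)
6*y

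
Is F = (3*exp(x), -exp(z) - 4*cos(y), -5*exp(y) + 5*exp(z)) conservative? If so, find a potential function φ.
No, ∇×F = (-5*exp(y) + exp(z), 0, 0) ≠ 0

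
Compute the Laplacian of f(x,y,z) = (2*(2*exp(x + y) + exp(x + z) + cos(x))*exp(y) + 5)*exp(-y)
8*exp(x + y) + 4*exp(x + z) - 2*cos(x) + 5*exp(-y)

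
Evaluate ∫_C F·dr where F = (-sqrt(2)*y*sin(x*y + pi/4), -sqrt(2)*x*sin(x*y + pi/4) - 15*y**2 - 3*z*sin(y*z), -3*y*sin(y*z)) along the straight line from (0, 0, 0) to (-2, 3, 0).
-136 + sqrt(2)*sin(pi/4 + 6)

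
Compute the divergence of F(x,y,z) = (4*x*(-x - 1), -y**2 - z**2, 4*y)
-8*x - 2*y - 4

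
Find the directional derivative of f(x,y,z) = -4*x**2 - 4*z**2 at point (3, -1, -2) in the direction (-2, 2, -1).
32/3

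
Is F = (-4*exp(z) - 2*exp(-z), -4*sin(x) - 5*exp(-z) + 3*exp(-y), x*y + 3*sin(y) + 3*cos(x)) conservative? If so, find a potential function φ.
No, ∇×F = (x + 3*cos(y) - 5*exp(-z), -y - 4*exp(z) + 3*sin(x) + 2*exp(-z), -4*cos(x)) ≠ 0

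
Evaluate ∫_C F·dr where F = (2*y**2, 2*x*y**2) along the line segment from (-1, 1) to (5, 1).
12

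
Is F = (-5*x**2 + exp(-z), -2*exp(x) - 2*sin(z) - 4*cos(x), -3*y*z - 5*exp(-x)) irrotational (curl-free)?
No, ∇×F = (-3*z + 2*cos(z), -exp(-z) - 5*exp(-x), -2*exp(x) + 4*sin(x))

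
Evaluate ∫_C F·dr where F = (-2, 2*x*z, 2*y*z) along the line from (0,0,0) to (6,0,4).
-12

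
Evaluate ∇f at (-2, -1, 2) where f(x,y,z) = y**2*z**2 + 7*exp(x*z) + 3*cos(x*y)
(14*exp(-4) + 3*sin(2), -8 + 6*sin(2), 4 - 14*exp(-4))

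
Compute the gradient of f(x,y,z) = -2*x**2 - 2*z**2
(-4*x, 0, -4*z)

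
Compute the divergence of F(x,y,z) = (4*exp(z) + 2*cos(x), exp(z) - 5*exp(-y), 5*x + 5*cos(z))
-2*sin(x) - 5*sin(z) + 5*exp(-y)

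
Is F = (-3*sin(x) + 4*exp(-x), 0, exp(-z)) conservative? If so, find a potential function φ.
Yes, F is conservative. φ = 3*cos(x) - exp(-z) - 4*exp(-x)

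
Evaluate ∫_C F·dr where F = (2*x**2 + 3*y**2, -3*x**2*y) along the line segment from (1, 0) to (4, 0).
42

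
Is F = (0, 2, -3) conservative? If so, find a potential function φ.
Yes, F is conservative. φ = 2*y - 3*z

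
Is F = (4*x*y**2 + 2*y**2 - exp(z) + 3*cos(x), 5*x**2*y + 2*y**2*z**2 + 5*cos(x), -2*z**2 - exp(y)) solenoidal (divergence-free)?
No, ∇·F = 5*x**2 + 4*y**2 + 4*y*z**2 - 4*z - 3*sin(x)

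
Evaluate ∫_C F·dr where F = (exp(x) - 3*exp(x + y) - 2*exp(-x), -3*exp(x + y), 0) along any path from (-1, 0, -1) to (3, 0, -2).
2*(-exp(6) - exp(4) + 1 + exp(2))*exp(-3)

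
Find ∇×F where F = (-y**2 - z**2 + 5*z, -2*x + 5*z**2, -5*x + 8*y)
(8 - 10*z, 10 - 2*z, 2*y - 2)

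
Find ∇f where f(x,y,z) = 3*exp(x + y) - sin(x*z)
(-z*cos(x*z) + 3*exp(x + y), 3*exp(x + y), -x*cos(x*z))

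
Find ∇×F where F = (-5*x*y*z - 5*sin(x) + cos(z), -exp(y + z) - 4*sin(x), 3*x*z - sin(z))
(exp(y + z), -5*x*y - 3*z - sin(z), 5*x*z - 4*cos(x))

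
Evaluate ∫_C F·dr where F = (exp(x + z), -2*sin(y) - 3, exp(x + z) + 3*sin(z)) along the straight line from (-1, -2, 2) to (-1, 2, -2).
-12 - E + exp(-3)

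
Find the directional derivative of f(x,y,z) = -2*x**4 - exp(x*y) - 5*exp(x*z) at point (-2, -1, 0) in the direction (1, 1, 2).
sqrt(6)*(exp(2) + 28)/2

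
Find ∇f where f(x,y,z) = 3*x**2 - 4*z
(6*x, 0, -4)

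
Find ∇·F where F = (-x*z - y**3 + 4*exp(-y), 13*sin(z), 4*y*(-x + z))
4*y - z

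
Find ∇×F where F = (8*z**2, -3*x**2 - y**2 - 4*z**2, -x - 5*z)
(8*z, 16*z + 1, -6*x)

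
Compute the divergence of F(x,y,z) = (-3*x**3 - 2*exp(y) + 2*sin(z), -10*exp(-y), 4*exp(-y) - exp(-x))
-9*x**2 + 10*exp(-y)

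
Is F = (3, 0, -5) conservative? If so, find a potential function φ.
Yes, F is conservative. φ = 3*x - 5*z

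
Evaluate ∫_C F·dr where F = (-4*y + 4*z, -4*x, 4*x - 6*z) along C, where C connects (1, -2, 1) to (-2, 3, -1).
20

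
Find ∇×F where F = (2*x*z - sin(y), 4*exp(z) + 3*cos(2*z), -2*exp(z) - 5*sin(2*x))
(-4*exp(z) + 6*sin(2*z), 2*x + 10*cos(2*x), cos(y))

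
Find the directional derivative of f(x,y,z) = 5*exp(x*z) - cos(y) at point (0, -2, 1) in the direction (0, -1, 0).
sin(2)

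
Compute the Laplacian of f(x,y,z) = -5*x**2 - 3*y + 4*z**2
-2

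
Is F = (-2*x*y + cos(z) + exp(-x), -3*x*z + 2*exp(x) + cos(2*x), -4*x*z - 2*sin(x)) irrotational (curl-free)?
No, ∇×F = (3*x, 4*z - sin(z) + 2*cos(x), 2*x - 3*z + 2*exp(x) - 2*sin(2*x))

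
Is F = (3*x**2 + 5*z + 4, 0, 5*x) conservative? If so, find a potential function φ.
Yes, F is conservative. φ = x*(x**2 + 5*z + 4)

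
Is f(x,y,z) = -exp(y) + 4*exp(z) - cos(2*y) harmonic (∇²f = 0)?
No, ∇²f = -exp(y) + 4*exp(z) + 4*cos(2*y)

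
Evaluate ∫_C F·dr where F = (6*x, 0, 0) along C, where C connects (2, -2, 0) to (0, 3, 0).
-12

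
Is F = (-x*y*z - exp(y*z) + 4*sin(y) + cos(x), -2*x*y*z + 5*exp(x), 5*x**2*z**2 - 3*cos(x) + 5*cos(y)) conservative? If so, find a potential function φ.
No, ∇×F = (2*x*y - 5*sin(y), -x*y - 10*x*z**2 - y*exp(y*z) - 3*sin(x), x*z - 2*y*z + z*exp(y*z) + 5*exp(x) - 4*cos(y)) ≠ 0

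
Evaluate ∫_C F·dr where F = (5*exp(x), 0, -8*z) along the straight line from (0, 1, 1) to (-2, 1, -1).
-5 + 5*exp(-2)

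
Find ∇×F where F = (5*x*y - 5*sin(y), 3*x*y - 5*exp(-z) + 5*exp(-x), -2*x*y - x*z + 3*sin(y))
(-2*x + 3*cos(y) - 5*exp(-z), 2*y + z, -5*x + 3*y + 5*cos(y) - 5*exp(-x))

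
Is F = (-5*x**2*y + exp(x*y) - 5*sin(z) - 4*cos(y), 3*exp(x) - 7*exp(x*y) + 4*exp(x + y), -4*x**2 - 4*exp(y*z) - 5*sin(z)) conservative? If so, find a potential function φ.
No, ∇×F = (-4*z*exp(y*z), 8*x - 5*cos(z), 5*x**2 - x*exp(x*y) - 7*y*exp(x*y) + 3*exp(x) + 4*exp(x + y) - 4*sin(y)) ≠ 0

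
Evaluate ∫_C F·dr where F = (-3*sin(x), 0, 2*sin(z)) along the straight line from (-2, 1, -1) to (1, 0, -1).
-3*cos(2) + 3*cos(1)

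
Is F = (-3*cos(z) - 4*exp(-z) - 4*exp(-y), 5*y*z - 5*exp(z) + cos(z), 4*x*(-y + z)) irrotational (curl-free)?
No, ∇×F = (-4*x - 5*y + 5*exp(z) + sin(z), 4*y - 4*z + 3*sin(z) + 4*exp(-z), -4*exp(-y))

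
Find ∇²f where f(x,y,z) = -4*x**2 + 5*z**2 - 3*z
2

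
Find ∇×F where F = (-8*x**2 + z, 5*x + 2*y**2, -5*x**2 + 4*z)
(0, 10*x + 1, 5)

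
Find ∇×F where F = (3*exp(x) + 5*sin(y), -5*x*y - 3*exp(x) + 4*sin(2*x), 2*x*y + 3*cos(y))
(2*x - 3*sin(y), -2*y, -5*y - 3*exp(x) + 8*cos(2*x) - 5*cos(y))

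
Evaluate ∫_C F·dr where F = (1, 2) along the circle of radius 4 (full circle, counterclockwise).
0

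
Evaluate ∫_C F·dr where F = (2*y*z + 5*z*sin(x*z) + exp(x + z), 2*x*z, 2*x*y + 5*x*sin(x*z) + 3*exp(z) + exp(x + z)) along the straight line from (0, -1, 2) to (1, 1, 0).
-4*exp(2) + E + 3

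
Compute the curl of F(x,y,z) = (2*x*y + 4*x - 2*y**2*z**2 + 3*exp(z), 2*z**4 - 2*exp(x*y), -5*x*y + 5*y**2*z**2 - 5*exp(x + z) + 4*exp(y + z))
(-5*x + 10*y*z**2 - 8*z**3 + 4*exp(y + z), -4*y**2*z + 5*y + 3*exp(z) + 5*exp(x + z), -2*x + 4*y*z**2 - 2*y*exp(x*y))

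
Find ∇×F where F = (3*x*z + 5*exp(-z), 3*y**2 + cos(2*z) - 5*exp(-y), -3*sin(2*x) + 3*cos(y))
(-3*sin(y) + 2*sin(2*z), 3*x + 6*cos(2*x) - 5*exp(-z), 0)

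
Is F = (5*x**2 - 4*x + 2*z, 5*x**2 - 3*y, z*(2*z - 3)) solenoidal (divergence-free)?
No, ∇·F = 10*x + 4*z - 10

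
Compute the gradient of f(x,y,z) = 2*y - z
(0, 2, -1)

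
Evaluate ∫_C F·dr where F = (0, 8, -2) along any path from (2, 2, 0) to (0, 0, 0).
-16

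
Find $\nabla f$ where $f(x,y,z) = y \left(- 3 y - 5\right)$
(0, -6*y - 5, 0)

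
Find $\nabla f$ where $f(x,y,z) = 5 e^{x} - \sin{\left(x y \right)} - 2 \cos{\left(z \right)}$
(-y*cos(x*y) + 5*exp(x), -x*cos(x*y), 2*sin(z))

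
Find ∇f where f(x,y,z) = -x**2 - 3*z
(-2*x, 0, -3)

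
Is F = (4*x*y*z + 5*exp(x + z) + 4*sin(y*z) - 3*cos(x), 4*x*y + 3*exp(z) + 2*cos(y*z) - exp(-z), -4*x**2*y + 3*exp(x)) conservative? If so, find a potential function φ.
No, ∇×F = (-4*x**2 + 2*y*sin(y*z) - 3*exp(z) - exp(-z), 12*x*y + 4*y*cos(y*z) - 3*exp(x) + 5*exp(x + z), -4*x*z + 4*y - 4*z*cos(y*z)) ≠ 0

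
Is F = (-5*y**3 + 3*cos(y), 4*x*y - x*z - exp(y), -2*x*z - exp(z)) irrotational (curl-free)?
No, ∇×F = (x, 2*z, 15*y**2 + 4*y - z + 3*sin(y))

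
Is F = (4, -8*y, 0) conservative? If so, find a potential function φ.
Yes, F is conservative. φ = 4*x - 4*y**2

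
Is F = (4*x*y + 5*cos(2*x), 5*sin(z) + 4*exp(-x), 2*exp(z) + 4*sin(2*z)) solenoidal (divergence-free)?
No, ∇·F = 4*y + 2*exp(z) - 10*sin(2*x) + 8*cos(2*z)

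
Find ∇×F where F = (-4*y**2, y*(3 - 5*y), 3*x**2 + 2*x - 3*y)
(-3, -6*x - 2, 8*y)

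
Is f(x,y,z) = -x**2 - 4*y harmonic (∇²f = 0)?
No, ∇²f = -2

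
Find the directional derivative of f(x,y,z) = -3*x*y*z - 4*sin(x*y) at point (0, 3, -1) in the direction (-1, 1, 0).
3*sqrt(2)/2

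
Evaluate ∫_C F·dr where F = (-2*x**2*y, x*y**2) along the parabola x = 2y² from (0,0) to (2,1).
-146/35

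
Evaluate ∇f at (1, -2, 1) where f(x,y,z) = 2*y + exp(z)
(0, 2, E)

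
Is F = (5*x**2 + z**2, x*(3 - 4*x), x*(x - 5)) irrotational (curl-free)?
No, ∇×F = (0, -2*x + 2*z + 5, 3 - 8*x)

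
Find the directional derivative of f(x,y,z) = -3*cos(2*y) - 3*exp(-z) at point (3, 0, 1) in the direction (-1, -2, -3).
-9*sqrt(14)*exp(-1)/14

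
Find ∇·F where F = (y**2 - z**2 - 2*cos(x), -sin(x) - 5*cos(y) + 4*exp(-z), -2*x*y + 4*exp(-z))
2*sin(x) + 5*sin(y) - 4*exp(-z)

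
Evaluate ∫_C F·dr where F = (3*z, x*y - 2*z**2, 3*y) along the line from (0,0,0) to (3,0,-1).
-9/2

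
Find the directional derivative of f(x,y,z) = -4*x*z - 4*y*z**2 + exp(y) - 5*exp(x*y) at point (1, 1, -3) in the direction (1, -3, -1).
sqrt(11)*(7*E + 100)/11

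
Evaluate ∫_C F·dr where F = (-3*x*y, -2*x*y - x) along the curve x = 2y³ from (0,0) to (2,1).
-451/70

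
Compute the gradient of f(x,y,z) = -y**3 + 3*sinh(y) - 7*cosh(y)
(0, -3*y**2 - 7*sinh(y) + 3*cosh(y), 0)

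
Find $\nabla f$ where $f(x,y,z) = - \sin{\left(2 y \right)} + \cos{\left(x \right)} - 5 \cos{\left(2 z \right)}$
(-sin(x), -2*cos(2*y), 10*sin(2*z))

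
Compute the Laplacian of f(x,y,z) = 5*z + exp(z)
exp(z)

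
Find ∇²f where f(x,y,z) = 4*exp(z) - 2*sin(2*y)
4*exp(z) + 8*sin(2*y)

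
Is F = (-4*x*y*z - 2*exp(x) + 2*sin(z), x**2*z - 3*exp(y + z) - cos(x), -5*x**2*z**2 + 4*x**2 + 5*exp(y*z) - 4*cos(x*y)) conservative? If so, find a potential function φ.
No, ∇×F = (-x**2 + 4*x*sin(x*y) + 5*z*exp(y*z) + 3*exp(y + z), -4*x*y + 10*x*z**2 - 8*x - 4*y*sin(x*y) + 2*cos(z), 6*x*z + sin(x)) ≠ 0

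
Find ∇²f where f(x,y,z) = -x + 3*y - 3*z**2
-6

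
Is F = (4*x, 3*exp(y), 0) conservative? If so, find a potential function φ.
Yes, F is conservative. φ = 2*x**2 + 3*exp(y)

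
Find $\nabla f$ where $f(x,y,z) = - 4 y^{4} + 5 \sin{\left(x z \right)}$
(5*z*cos(x*z), -16*y**3, 5*x*cos(x*z))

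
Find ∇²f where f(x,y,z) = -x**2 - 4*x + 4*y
-2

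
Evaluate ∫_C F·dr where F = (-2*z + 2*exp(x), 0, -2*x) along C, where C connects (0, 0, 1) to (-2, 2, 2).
2*exp(-2) + 6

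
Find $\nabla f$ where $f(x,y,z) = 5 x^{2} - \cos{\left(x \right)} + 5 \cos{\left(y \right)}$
(10*x + sin(x), -5*sin(y), 0)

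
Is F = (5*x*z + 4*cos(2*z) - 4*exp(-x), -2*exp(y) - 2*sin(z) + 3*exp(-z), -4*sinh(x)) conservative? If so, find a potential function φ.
No, ∇×F = (2*cos(z) + 3*exp(-z), 5*x - 8*sin(2*z) + 4*cosh(x), 0) ≠ 0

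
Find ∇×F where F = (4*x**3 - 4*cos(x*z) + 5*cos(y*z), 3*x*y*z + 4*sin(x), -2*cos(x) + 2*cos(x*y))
(-x*(3*y + 2*sin(x*y)), 4*x*sin(x*z) + 2*y*sin(x*y) - 5*y*sin(y*z) - 2*sin(x), 3*y*z + 5*z*sin(y*z) + 4*cos(x))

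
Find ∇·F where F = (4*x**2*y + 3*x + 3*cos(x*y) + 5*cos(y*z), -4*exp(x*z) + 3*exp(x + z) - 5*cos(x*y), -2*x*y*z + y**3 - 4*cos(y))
6*x*y + 5*x*sin(x*y) - 3*y*sin(x*y) + 3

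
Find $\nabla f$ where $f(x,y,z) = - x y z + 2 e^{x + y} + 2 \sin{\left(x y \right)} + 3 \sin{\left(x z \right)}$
(-y*z + 2*y*cos(x*y) + 3*z*cos(x*z) + 2*exp(x + y), -x*z + 2*x*cos(x*y) + 2*exp(x + y), x*(-y + 3*cos(x*z)))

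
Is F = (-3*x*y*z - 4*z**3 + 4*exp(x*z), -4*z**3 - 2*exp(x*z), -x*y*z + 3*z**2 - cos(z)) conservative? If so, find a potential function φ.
No, ∇×F = (-x*z + 2*x*exp(x*z) + 12*z**2, -3*x*y + 4*x*exp(x*z) + y*z - 12*z**2, z*(3*x - 2*exp(x*z))) ≠ 0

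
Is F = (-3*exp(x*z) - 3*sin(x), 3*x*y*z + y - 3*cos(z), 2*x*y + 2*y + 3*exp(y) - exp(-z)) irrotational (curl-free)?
No, ∇×F = (-3*x*y + 2*x + 3*exp(y) - 3*sin(z) + 2, -3*x*exp(x*z) - 2*y, 3*y*z)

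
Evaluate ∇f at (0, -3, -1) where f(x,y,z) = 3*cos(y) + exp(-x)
(-1, 3*sin(3), 0)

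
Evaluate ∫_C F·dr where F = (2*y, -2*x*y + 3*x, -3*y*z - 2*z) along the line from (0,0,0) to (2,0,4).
-16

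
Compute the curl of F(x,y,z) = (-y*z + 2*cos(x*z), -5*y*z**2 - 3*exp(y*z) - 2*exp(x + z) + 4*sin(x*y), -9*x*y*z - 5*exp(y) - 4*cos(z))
(-9*x*z + 10*y*z + 3*y*exp(y*z) - 5*exp(y) + 2*exp(x + z), -2*x*sin(x*z) + 9*y*z - y, 4*y*cos(x*y) + z - 2*exp(x + z))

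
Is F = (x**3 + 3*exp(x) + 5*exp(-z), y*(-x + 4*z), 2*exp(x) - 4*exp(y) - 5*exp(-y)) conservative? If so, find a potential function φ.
No, ∇×F = (-4*y - 9*sinh(y) + cosh(y), -2*exp(x) - 5*exp(-z), -y) ≠ 0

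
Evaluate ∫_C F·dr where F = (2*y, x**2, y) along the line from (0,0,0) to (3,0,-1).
0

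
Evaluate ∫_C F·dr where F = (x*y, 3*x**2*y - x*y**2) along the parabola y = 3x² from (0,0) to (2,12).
-2796/7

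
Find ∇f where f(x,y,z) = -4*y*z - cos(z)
(0, -4*z, -4*y + sin(z))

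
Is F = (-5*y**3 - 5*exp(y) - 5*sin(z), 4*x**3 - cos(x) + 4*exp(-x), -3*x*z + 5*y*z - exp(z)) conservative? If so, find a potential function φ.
No, ∇×F = (5*z, 3*z - 5*cos(z), 12*x**2 + 15*y**2 + 5*exp(y) + sin(x) - 4*exp(-x)) ≠ 0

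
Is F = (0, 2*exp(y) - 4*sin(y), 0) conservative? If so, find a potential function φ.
Yes, F is conservative. φ = 2*exp(y) + 4*cos(y)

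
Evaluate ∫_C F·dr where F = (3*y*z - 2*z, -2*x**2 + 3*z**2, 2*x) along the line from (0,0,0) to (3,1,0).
-6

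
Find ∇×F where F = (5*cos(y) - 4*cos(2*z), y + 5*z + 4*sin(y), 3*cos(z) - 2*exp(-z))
(-5, 8*sin(2*z), 5*sin(y))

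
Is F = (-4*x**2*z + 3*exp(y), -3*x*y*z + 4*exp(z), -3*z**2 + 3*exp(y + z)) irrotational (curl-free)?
No, ∇×F = (3*x*y - 4*exp(z) + 3*exp(y + z), -4*x**2, -3*y*z - 3*exp(y))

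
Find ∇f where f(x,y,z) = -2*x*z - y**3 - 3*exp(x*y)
(-3*y*exp(x*y) - 2*z, -3*x*exp(x*y) - 3*y**2, -2*x)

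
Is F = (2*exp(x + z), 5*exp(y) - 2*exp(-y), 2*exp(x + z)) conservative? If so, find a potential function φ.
Yes, F is conservative. φ = 5*exp(y) + 2*exp(x + z) + 2*exp(-y)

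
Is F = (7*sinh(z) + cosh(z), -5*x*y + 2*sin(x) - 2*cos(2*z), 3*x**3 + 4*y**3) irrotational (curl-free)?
No, ∇×F = (12*y**2 - 4*sin(2*z), -9*x**2 + sinh(z) + 7*cosh(z), -5*y + 2*cos(x))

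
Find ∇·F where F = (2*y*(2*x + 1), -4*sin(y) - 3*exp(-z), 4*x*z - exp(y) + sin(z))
4*x + 4*y - 4*cos(y) + cos(z)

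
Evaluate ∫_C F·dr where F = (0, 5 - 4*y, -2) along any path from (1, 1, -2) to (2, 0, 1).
-9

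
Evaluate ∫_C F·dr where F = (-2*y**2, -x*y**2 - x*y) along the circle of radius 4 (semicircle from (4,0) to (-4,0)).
128 - 32*pi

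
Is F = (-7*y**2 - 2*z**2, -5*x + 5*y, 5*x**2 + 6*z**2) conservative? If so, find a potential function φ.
No, ∇×F = (0, -10*x - 4*z, 14*y - 5) ≠ 0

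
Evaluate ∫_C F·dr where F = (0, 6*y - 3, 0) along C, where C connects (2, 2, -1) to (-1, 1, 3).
-6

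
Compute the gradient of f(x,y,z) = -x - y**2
(-1, -2*y, 0)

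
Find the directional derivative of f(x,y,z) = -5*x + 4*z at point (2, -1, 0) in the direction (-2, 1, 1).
7*sqrt(6)/3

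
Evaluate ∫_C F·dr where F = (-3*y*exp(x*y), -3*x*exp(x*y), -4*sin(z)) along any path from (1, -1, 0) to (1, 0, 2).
-7 + 4*cos(2) + 3*exp(-1)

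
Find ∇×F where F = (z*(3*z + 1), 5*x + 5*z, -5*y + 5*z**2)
(-10, 6*z + 1, 5)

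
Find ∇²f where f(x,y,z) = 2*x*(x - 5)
4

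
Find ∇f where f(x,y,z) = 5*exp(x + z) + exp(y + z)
(5*exp(x + z), exp(y + z), 5*exp(x + z) + exp(y + z))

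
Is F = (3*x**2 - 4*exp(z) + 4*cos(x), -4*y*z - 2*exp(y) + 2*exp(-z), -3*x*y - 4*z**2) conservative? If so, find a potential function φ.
No, ∇×F = (-3*x + 4*y + 2*exp(-z), 3*y - 4*exp(z), 0) ≠ 0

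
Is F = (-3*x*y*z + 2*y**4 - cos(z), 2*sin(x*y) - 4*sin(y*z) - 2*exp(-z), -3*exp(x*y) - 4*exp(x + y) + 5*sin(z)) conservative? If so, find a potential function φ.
No, ∇×F = (-3*x*exp(x*y) + 4*y*cos(y*z) - 4*exp(x + y) - 2*exp(-z), -3*x*y + 3*y*exp(x*y) + 4*exp(x + y) + sin(z), 3*x*z - 8*y**3 + 2*y*cos(x*y)) ≠ 0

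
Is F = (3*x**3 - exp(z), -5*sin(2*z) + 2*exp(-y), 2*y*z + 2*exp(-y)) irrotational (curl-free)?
No, ∇×F = (2*z + 10*cos(2*z) - 2*exp(-y), -exp(z), 0)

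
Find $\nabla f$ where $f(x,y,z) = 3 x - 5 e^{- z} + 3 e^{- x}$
(3 - 3*exp(-x), 0, 5*exp(-z))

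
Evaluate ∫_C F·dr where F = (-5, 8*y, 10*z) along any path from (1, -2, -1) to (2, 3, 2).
30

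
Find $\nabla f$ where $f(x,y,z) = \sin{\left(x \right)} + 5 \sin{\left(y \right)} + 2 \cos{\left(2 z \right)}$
(cos(x), 5*cos(y), -4*sin(2*z))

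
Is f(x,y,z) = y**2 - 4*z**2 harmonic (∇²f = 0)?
No, ∇²f = -6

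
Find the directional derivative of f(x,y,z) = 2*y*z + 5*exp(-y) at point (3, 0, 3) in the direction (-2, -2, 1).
-2/3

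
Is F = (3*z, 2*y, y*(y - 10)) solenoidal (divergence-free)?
No, ∇·F = 2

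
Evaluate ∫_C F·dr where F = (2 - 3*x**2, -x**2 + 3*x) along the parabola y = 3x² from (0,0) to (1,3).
11/2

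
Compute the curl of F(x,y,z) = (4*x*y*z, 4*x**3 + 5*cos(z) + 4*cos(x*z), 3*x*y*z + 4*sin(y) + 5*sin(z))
(3*x*z + 4*x*sin(x*z) + 5*sin(z) + 4*cos(y), y*(4*x - 3*z), 12*x**2 - 4*x*z - 4*z*sin(x*z))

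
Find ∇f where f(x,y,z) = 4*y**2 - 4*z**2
(0, 8*y, -8*z)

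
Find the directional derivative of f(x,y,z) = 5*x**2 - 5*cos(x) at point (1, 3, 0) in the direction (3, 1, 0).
3*sqrt(10)*(sin(1) + 2)/2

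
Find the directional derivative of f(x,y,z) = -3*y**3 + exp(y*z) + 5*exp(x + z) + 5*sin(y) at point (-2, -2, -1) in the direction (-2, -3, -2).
sqrt(17)*(-20 - 15*exp(3)*cos(2) + 7*exp(5) + 108*exp(3))*exp(-3)/17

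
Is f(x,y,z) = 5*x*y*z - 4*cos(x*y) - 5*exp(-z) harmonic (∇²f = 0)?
No, ∇²f = (4*(x**2 + y**2)*exp(z)*cos(x*y) - 5)*exp(-z)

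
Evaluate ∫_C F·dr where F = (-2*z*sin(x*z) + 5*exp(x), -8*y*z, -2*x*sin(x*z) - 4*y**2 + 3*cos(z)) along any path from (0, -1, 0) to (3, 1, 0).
-5 + 5*exp(3)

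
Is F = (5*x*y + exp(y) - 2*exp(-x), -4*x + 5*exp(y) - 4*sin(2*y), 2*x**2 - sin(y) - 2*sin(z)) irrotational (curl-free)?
No, ∇×F = (-cos(y), -4*x, -5*x - exp(y) - 4)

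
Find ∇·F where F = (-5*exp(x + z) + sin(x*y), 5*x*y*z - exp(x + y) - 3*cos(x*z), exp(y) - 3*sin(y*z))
5*x*z + y*cos(x*y) - 3*y*cos(y*z) - exp(x + y) - 5*exp(x + z)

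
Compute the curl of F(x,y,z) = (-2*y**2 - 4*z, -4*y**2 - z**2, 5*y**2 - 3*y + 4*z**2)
(10*y + 2*z - 3, -4, 4*y)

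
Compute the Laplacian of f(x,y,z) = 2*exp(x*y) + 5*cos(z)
2*x**2*exp(x*y) + 2*y**2*exp(x*y) - 5*cos(z)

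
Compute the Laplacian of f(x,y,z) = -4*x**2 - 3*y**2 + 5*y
-14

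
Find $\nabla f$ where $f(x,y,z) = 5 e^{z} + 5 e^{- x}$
(-5*exp(-x), 0, 5*exp(z))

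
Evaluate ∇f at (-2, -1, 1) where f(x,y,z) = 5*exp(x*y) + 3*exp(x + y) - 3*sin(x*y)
(-5*exp(2) + 3*cos(2) + 3*exp(-3), -10*exp(2) + 6*cos(2) + 3*exp(-3), 0)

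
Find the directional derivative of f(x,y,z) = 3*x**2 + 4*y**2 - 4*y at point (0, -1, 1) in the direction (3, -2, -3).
12*sqrt(22)/11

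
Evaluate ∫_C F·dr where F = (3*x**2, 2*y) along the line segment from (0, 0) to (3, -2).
31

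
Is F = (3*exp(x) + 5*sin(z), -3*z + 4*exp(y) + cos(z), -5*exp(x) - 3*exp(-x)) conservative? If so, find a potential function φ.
No, ∇×F = (sin(z) + 3, 5*exp(x) + 5*cos(z) - 3*exp(-x), 0) ≠ 0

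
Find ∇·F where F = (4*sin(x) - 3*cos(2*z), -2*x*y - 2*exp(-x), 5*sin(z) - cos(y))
-2*x + 4*cos(x) + 5*cos(z)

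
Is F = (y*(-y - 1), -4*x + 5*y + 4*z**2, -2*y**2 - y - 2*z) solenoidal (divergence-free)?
No, ∇·F = 3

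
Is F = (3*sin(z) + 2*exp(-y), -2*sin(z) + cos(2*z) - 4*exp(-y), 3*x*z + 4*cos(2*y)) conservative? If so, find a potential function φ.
No, ∇×F = (-8*sin(2*y) + 2*sin(2*z) + 2*cos(z), -3*z + 3*cos(z), 2*exp(-y)) ≠ 0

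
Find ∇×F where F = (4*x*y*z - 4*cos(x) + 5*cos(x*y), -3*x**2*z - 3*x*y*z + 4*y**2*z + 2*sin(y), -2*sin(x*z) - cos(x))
(3*x**2 + 3*x*y - 4*y**2, 4*x*y + 2*z*cos(x*z) - sin(x), -10*x*z + 5*x*sin(x*y) - 3*y*z)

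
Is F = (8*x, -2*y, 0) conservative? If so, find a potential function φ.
Yes, F is conservative. φ = 4*x**2 - y**2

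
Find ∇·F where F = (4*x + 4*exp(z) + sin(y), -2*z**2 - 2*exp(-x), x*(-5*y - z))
4 - x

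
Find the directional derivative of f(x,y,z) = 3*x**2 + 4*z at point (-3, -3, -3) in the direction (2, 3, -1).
-20*sqrt(14)/7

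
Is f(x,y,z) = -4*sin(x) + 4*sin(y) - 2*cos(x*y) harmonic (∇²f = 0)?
No, ∇²f = 2*x**2*cos(x*y) + 2*y**2*cos(x*y) + 4*sin(x) - 4*sin(y)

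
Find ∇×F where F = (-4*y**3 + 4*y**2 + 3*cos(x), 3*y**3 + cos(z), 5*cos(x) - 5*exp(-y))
(sin(z) + 5*exp(-y), 5*sin(x), 4*y*(3*y - 2))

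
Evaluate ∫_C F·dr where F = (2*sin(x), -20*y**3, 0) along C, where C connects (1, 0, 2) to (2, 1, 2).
-5 - 2*cos(2) + 2*cos(1)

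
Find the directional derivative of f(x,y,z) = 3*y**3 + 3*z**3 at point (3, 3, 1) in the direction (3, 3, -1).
234*sqrt(19)/19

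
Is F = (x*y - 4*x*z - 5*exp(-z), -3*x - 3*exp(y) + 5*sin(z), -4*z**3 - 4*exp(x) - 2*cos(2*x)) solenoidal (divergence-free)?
No, ∇·F = y - 12*z**2 - 4*z - 3*exp(y)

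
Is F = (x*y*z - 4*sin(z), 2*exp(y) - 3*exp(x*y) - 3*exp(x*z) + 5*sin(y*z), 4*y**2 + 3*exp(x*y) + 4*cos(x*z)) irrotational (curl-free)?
No, ∇×F = (3*x*exp(x*y) + 3*x*exp(x*z) - 5*y*cos(y*z) + 8*y, x*y - 3*y*exp(x*y) + 4*z*sin(x*z) - 4*cos(z), -x*z - 3*y*exp(x*y) - 3*z*exp(x*z))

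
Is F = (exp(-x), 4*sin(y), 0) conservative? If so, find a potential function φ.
Yes, F is conservative. φ = -4*cos(y) - exp(-x)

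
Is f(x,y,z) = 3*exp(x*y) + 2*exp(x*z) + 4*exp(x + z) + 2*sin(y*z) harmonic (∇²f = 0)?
No, ∇²f = 3*x**2*exp(x*y) + 2*x**2*exp(x*z) + 3*y**2*exp(x*y) - 2*y**2*sin(y*z) + 2*z**2*exp(x*z) - 2*z**2*sin(y*z) + 8*exp(x + z)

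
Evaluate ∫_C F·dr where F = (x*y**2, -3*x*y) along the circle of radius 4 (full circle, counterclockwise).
0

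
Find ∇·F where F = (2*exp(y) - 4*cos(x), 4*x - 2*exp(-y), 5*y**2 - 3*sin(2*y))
4*sin(x) + 2*exp(-y)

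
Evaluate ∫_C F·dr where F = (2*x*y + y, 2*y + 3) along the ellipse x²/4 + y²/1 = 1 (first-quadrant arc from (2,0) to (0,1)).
4/3 - pi/2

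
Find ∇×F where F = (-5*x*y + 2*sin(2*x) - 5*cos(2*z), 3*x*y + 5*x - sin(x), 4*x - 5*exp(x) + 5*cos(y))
(-5*sin(y), 5*exp(x) + 10*sin(2*z) - 4, 5*x + 3*y - cos(x) + 5)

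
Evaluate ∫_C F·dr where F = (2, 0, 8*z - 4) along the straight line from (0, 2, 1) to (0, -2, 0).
0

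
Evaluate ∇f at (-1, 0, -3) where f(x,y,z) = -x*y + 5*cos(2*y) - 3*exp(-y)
(0, 4, 0)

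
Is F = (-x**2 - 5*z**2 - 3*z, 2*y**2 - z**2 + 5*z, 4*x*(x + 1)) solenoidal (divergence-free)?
No, ∇·F = -2*x + 4*y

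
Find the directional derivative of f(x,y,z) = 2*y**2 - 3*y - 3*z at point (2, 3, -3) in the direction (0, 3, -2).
33*sqrt(13)/13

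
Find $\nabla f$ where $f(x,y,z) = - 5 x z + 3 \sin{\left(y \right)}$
(-5*z, 3*cos(y), -5*x)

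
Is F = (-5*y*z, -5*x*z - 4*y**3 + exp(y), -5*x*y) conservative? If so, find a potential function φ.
Yes, F is conservative. φ = -5*x*y*z - y**4 + exp(y)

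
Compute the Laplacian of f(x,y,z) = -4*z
0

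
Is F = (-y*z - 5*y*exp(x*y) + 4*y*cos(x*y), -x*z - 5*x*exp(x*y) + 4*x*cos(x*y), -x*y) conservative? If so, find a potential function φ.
Yes, F is conservative. φ = -x*y*z - 5*exp(x*y) + 4*sin(x*y)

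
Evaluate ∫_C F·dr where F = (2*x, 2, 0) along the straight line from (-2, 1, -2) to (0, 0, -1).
-6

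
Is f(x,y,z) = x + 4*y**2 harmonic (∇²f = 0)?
No, ∇²f = 8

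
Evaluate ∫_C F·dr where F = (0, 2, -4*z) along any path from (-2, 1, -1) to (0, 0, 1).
-2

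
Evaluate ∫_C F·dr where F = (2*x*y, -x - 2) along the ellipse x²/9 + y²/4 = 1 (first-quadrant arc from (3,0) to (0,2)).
-16 - 3*pi/2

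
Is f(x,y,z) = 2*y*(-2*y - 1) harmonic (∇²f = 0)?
No, ∇²f = -8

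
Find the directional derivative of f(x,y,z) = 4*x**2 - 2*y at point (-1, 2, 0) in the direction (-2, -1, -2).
6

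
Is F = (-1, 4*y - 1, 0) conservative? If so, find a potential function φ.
Yes, F is conservative. φ = -x + 2*y**2 - y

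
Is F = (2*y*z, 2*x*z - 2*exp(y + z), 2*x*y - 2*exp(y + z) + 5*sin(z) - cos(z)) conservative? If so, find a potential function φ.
Yes, F is conservative. φ = 2*x*y*z - 2*exp(y + z) - sin(z) - 5*cos(z)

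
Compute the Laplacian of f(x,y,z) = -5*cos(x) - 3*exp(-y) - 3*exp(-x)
5*cos(x) - 3*exp(-y) - 3*exp(-x)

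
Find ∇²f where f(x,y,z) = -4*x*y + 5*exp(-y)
5*exp(-y)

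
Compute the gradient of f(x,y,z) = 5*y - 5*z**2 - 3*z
(0, 5, -10*z - 3)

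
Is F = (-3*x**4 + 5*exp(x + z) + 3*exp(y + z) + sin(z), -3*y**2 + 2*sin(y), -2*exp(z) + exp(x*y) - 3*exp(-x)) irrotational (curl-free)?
No, ∇×F = (x*exp(x*y), ((-y*exp(x*y) + 5*exp(x + z) + 3*exp(y + z) + cos(z))*exp(x) - 3)*exp(-x), -3*exp(y + z))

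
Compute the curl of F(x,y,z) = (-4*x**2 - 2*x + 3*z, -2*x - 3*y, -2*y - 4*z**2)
(-2, 3, -2)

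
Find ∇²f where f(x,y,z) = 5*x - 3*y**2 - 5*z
-6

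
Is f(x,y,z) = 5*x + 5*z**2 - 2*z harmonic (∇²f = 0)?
No, ∇²f = 10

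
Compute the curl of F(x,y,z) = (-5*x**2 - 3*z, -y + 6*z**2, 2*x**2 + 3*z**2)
(-12*z, -4*x - 3, 0)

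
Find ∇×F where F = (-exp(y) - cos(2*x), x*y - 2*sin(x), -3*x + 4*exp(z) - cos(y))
(sin(y), 3, y + exp(y) - 2*cos(x))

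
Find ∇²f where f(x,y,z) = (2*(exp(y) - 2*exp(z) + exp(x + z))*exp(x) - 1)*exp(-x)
2*exp(y) - 4*exp(z) + 4*exp(x + z) - exp(-x)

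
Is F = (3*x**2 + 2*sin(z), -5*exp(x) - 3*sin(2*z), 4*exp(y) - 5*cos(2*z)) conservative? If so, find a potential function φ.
No, ∇×F = (4*exp(y) + 6*cos(2*z), 2*cos(z), -5*exp(x)) ≠ 0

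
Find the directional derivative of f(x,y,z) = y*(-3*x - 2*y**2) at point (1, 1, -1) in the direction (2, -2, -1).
4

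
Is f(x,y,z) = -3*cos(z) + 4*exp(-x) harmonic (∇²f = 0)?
No, ∇²f = 3*cos(z) + 4*exp(-x)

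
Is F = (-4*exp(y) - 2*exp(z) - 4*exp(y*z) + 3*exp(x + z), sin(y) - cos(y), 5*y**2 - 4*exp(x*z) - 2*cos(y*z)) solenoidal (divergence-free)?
No, ∇·F = -4*x*exp(x*z) + 2*y*sin(y*z) + 3*exp(x + z) + sqrt(2)*sin(y + pi/4)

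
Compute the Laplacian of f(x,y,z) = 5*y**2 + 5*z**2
20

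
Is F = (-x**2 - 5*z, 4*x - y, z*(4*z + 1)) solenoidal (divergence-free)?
No, ∇·F = -2*x + 8*z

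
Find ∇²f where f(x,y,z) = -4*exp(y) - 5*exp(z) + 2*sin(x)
-4*exp(y) - 5*exp(z) - 2*sin(x)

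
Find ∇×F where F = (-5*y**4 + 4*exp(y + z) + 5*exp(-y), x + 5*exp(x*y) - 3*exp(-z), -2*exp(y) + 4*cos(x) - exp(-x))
(-2*exp(y) - 3*exp(-z), (4*(exp(y + z) + sin(x))*exp(x) - 1)*exp(-x), 20*y**3 + 5*y*exp(x*y) - 4*exp(y + z) + 1 + 5*exp(-y))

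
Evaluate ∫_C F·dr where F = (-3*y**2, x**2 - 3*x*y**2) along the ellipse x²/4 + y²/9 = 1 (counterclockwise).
-81*pi/2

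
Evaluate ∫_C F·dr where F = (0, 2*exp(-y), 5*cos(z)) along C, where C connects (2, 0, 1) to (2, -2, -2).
-2*exp(2) - 5*sin(2) - 5*sin(1) + 2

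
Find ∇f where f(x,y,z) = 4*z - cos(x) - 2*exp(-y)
(sin(x), 2*exp(-y), 4)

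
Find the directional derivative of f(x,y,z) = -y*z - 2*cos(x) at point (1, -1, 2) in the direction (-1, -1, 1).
sqrt(3)*(3 - 2*sin(1))/3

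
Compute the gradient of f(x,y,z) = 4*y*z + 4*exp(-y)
(0, 4*z - 4*exp(-y), 4*y)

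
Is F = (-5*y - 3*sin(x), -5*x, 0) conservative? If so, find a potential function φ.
Yes, F is conservative. φ = -5*x*y + 3*cos(x)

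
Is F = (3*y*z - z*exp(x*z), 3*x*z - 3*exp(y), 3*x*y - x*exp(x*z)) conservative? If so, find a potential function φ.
Yes, F is conservative. φ = 3*x*y*z - 3*exp(y) - exp(x*z)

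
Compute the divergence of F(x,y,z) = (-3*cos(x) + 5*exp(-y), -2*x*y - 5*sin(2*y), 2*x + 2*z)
-2*x + 3*sin(x) - 10*cos(2*y) + 2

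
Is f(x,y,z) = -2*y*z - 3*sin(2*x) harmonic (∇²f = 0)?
No, ∇²f = 12*sin(2*x)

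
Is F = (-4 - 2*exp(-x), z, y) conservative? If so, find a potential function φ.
Yes, F is conservative. φ = -4*x + y*z + 2*exp(-x)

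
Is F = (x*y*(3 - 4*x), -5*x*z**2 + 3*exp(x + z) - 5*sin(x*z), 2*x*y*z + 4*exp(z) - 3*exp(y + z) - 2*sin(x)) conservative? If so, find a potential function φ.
No, ∇×F = (12*x*z + 5*x*cos(x*z) - 3*exp(x + z) - 3*exp(y + z), -2*y*z + 2*cos(x), x*(4*x - 3) - 5*z**2 - 5*z*cos(x*z) + 3*exp(x + z)) ≠ 0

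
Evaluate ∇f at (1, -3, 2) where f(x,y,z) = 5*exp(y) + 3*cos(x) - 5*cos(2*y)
(-3*sin(1), 5*exp(-3) - 10*sin(6), 0)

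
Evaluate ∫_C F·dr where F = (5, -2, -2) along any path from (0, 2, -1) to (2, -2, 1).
14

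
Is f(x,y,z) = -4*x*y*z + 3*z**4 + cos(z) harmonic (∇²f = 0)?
No, ∇²f = 36*z**2 - cos(z)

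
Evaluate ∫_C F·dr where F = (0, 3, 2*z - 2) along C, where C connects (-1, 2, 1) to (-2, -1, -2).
0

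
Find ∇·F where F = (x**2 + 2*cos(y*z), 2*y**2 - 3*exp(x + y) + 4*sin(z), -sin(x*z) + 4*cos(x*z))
-4*x*sin(x*z) - x*cos(x*z) + 2*x + 4*y - 3*exp(x + y)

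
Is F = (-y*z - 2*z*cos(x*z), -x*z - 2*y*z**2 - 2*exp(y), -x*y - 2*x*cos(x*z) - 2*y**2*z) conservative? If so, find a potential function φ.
Yes, F is conservative. φ = -x*y*z - y**2*z**2 - 2*exp(y) - 2*sin(x*z)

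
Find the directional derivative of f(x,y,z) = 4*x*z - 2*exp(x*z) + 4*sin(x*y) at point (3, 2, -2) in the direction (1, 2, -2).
16*(2*(-1 + cos(6))*exp(6) + 1)*exp(-6)/3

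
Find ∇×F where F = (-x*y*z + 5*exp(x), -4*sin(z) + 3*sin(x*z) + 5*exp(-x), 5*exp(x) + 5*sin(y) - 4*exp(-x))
(-3*x*cos(x*z) + 5*cos(y) + 4*cos(z), -x*y - sinh(x) - 9*cosh(x), x*z + 3*z*cos(x*z) - 5*exp(-x))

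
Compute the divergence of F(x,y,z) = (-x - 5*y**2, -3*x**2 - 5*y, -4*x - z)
-7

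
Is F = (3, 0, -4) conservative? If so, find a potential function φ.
Yes, F is conservative. φ = 3*x - 4*z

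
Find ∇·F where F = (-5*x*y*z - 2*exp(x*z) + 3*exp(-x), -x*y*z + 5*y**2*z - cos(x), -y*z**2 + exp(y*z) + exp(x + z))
-x*z + 3*y*z + y*exp(y*z) - 2*z*exp(x*z) + exp(x + z) - 3*exp(-x)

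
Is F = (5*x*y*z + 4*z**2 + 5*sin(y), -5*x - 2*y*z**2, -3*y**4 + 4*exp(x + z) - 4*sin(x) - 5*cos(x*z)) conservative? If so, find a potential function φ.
No, ∇×F = (4*y*(-3*y**2 + z), 5*x*y - 5*z*sin(x*z) + 8*z - 4*exp(x + z) + 4*cos(x), -5*x*z - 5*cos(y) - 5) ≠ 0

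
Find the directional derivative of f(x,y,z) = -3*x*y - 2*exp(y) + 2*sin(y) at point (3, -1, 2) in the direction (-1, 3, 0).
3*sqrt(10)*(-5*E - 1 + E*cos(1))*exp(-1)/5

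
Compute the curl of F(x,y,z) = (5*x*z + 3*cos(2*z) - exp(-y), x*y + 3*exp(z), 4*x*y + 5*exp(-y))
(4*x - 3*exp(z) - 5*exp(-y), 5*x - 4*y - 6*sin(2*z), y - exp(-y))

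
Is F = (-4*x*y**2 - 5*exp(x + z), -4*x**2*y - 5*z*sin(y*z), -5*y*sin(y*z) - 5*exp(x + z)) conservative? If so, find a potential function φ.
Yes, F is conservative. φ = -2*x**2*y**2 - 5*exp(x + z) + 5*cos(y*z)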